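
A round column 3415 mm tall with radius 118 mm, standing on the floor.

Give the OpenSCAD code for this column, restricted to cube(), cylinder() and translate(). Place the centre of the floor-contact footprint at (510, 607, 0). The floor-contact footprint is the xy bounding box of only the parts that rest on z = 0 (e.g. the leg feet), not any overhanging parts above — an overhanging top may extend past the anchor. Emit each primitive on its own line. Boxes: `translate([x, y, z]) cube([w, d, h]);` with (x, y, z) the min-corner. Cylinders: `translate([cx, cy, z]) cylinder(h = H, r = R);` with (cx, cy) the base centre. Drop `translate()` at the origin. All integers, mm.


translate([510, 607, 0]) cylinder(h = 3415, r = 118);


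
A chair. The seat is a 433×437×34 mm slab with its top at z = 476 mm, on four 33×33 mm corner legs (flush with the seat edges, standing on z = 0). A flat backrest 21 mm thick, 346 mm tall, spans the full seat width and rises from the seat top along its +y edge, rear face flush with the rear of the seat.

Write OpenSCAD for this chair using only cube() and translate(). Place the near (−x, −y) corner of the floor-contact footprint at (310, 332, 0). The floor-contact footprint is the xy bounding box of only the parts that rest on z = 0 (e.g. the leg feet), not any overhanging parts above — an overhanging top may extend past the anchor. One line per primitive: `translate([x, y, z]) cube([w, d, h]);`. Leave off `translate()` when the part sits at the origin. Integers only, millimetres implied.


translate([310, 332, 442]) cube([433, 437, 34]);
translate([310, 332, 0]) cube([33, 33, 442]);
translate([710, 332, 0]) cube([33, 33, 442]);
translate([310, 736, 0]) cube([33, 33, 442]);
translate([710, 736, 0]) cube([33, 33, 442]);
translate([310, 748, 476]) cube([433, 21, 346]);


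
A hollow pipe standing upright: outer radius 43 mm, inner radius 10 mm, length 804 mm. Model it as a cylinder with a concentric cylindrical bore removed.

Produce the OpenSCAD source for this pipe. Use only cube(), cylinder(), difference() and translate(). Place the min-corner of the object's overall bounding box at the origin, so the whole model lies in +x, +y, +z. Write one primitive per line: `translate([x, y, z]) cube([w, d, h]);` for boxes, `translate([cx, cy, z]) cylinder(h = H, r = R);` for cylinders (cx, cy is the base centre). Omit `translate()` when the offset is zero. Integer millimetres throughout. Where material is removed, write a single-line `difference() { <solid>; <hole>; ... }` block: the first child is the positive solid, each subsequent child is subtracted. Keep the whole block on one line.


difference() { translate([43, 43, 0]) cylinder(h = 804, r = 43); translate([43, 43, 0]) cylinder(h = 804, r = 10); }


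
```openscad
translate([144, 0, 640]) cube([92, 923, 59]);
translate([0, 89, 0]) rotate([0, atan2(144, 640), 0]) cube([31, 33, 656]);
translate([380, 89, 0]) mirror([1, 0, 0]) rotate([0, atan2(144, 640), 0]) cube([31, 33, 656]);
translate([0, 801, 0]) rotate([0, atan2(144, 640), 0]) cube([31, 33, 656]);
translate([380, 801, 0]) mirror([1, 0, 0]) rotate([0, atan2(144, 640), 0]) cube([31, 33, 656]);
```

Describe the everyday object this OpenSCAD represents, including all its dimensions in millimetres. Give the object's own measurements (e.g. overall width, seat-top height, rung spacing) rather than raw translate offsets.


A sawhorse. A 92×923×59 mm beam (x, y, z) sits on two A-frame leg pairs. Each pair is two raked legs of 31×33 mm section (33 mm along y) splaying symmetrically in x. Each leg rises 640 mm vertically over 144 mm of horizontal reach and is 656 mm long along its own axis. Every leg's outer bottom edge rests on the floor and its outer top edge meets a bottom edge of the beam — the left legs (tilting toward +x) meet the beam's −x bottom edge, the right legs (their mirror images, tilting toward −x) meet its +x bottom edge — so the leg tops tuck under the beam, the beam's underside is 640 mm above the floor, and the feet are 380 mm apart outside-to-outside with the beam centred between them. The two leg pairs are set in 89 mm from either end of the beam.


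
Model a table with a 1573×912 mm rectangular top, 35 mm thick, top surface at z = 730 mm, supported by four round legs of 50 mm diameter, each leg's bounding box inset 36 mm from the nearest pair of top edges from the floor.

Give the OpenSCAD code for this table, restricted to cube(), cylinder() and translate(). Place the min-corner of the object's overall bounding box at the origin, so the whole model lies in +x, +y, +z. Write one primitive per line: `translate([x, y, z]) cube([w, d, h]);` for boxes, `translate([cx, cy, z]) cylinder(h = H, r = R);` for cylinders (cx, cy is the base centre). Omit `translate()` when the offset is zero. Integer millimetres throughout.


translate([0, 0, 695]) cube([1573, 912, 35]);
translate([61, 61, 0]) cylinder(h = 695, r = 25);
translate([1512, 61, 0]) cylinder(h = 695, r = 25);
translate([61, 851, 0]) cylinder(h = 695, r = 25);
translate([1512, 851, 0]) cylinder(h = 695, r = 25);


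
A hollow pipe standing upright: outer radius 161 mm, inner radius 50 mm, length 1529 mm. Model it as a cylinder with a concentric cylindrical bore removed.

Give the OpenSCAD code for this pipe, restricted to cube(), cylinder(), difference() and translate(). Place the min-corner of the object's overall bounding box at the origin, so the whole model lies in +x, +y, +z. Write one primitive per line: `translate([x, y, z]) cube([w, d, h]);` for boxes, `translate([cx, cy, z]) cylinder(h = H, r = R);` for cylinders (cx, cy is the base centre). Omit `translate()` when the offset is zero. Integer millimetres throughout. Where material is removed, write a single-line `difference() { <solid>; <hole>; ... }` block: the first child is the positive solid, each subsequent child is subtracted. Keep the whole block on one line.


difference() { translate([161, 161, 0]) cylinder(h = 1529, r = 161); translate([161, 161, 0]) cylinder(h = 1529, r = 50); }


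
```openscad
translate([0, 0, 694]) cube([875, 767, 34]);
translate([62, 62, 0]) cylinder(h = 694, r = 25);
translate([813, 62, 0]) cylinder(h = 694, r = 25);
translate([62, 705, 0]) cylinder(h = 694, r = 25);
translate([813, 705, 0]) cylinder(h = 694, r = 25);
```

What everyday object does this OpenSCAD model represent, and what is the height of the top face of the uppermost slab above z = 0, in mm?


A table. The table height is 728 mm.

A 875×767×34 slab sits at z = 694 on four Ø50 mm round legs — a table. The top surface is at 694 + 34 = 728 mm.


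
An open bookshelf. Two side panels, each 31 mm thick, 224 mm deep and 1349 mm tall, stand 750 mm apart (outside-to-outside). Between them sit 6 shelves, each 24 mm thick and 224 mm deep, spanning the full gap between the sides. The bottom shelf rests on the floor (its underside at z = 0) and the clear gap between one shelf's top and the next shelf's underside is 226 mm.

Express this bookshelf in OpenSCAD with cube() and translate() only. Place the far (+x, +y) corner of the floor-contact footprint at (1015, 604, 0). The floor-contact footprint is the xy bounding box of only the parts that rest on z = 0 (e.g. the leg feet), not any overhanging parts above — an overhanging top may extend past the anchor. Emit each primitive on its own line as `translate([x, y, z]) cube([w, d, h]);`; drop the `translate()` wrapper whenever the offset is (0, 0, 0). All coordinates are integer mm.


translate([265, 380, 0]) cube([31, 224, 1349]);
translate([984, 380, 0]) cube([31, 224, 1349]);
translate([296, 380, 0]) cube([688, 224, 24]);
translate([296, 380, 250]) cube([688, 224, 24]);
translate([296, 380, 500]) cube([688, 224, 24]);
translate([296, 380, 750]) cube([688, 224, 24]);
translate([296, 380, 1000]) cube([688, 224, 24]);
translate([296, 380, 1250]) cube([688, 224, 24]);


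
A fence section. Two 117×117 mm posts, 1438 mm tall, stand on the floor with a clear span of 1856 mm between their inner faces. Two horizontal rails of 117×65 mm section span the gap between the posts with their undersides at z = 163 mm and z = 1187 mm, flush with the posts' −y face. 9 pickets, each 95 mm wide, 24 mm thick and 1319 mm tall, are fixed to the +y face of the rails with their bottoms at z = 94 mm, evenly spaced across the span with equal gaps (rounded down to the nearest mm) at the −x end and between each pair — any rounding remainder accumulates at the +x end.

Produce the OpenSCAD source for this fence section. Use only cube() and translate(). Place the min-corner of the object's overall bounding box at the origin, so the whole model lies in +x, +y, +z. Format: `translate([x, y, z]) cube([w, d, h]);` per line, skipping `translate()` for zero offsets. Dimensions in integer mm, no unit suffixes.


cube([117, 117, 1438]);
translate([1973, 0, 0]) cube([117, 117, 1438]);
translate([117, 0, 163]) cube([1856, 117, 65]);
translate([117, 0, 1187]) cube([1856, 117, 65]);
translate([217, 117, 94]) cube([95, 24, 1319]);
translate([412, 117, 94]) cube([95, 24, 1319]);
translate([607, 117, 94]) cube([95, 24, 1319]);
translate([802, 117, 94]) cube([95, 24, 1319]);
translate([997, 117, 94]) cube([95, 24, 1319]);
translate([1192, 117, 94]) cube([95, 24, 1319]);
translate([1387, 117, 94]) cube([95, 24, 1319]);
translate([1582, 117, 94]) cube([95, 24, 1319]);
translate([1777, 117, 94]) cube([95, 24, 1319]);


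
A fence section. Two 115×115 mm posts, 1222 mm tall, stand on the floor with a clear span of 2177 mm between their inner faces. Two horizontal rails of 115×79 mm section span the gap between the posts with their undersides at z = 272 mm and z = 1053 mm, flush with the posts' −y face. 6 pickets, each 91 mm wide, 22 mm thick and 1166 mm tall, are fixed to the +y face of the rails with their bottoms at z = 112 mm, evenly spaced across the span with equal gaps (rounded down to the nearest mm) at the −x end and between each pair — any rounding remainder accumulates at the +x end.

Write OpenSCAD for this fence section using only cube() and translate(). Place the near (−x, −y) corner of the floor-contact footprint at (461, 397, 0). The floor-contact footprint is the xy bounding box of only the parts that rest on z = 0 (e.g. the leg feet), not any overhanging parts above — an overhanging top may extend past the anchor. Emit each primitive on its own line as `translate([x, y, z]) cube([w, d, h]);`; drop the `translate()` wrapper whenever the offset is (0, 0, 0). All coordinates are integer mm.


translate([461, 397, 0]) cube([115, 115, 1222]);
translate([2753, 397, 0]) cube([115, 115, 1222]);
translate([576, 397, 272]) cube([2177, 115, 79]);
translate([576, 397, 1053]) cube([2177, 115, 79]);
translate([809, 512, 112]) cube([91, 22, 1166]);
translate([1133, 512, 112]) cube([91, 22, 1166]);
translate([1457, 512, 112]) cube([91, 22, 1166]);
translate([1781, 512, 112]) cube([91, 22, 1166]);
translate([2105, 512, 112]) cube([91, 22, 1166]);
translate([2429, 512, 112]) cube([91, 22, 1166]);


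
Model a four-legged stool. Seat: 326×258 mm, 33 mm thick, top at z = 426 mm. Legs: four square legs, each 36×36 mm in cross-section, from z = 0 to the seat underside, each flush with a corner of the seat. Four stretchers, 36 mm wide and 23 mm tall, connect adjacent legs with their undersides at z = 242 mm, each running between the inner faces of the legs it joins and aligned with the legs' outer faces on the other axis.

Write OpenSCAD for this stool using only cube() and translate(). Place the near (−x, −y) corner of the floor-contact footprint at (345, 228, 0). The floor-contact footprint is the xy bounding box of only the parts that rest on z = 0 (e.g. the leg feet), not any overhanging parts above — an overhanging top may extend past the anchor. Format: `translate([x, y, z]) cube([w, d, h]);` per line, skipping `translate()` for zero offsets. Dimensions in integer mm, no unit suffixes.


// leg_h = 426 - 33 = 393
// stretcher span = 326 - 2*36 = 254
translate([345, 228, 393]) cube([326, 258, 33]);
translate([345, 228, 0]) cube([36, 36, 393]);
translate([635, 228, 0]) cube([36, 36, 393]);
translate([345, 450, 0]) cube([36, 36, 393]);
translate([635, 450, 0]) cube([36, 36, 393]);
translate([381, 228, 242]) cube([254, 36, 23]);
translate([381, 450, 242]) cube([254, 36, 23]);
translate([345, 264, 242]) cube([36, 186, 23]);
translate([635, 264, 242]) cube([36, 186, 23]);


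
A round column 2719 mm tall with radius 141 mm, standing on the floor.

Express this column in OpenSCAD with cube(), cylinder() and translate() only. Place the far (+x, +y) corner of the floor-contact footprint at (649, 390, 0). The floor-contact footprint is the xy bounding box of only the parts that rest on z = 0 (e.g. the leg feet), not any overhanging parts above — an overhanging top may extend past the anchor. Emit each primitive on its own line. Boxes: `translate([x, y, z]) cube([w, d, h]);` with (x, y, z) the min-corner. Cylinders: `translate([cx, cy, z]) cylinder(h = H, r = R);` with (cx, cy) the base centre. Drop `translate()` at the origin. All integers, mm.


translate([508, 249, 0]) cylinder(h = 2719, r = 141);


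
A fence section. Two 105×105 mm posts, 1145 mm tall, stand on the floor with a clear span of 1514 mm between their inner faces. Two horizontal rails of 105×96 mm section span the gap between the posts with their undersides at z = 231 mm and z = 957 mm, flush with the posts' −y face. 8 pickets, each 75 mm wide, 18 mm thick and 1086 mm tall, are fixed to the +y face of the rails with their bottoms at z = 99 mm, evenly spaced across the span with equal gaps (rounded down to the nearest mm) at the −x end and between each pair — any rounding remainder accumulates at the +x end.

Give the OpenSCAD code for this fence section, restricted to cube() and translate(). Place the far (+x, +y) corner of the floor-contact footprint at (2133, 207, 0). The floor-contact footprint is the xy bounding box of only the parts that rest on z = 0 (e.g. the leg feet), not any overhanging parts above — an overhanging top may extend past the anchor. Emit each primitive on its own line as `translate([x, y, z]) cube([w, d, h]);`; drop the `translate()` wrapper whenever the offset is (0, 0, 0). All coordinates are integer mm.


translate([409, 102, 0]) cube([105, 105, 1145]);
translate([2028, 102, 0]) cube([105, 105, 1145]);
translate([514, 102, 231]) cube([1514, 105, 96]);
translate([514, 102, 957]) cube([1514, 105, 96]);
translate([615, 207, 99]) cube([75, 18, 1086]);
translate([791, 207, 99]) cube([75, 18, 1086]);
translate([967, 207, 99]) cube([75, 18, 1086]);
translate([1143, 207, 99]) cube([75, 18, 1086]);
translate([1319, 207, 99]) cube([75, 18, 1086]);
translate([1495, 207, 99]) cube([75, 18, 1086]);
translate([1671, 207, 99]) cube([75, 18, 1086]);
translate([1847, 207, 99]) cube([75, 18, 1086]);


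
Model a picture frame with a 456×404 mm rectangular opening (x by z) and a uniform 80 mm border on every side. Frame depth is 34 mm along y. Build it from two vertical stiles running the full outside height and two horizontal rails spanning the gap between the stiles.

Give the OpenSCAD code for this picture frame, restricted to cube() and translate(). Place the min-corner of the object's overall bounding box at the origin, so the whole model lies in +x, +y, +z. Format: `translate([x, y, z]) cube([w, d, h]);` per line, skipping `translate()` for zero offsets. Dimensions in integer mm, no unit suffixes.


cube([80, 34, 564]);
translate([536, 0, 0]) cube([80, 34, 564]);
translate([80, 0, 0]) cube([456, 34, 80]);
translate([80, 0, 484]) cube([456, 34, 80]);


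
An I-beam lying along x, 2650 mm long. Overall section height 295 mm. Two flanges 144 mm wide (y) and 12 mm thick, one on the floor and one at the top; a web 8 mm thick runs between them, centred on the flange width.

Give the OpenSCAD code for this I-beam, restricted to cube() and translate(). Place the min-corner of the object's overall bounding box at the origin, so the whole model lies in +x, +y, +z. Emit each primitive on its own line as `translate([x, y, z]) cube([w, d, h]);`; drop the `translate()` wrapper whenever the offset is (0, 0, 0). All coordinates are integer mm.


cube([2650, 144, 12]);
translate([0, 68, 12]) cube([2650, 8, 271]);
translate([0, 0, 283]) cube([2650, 144, 12]);


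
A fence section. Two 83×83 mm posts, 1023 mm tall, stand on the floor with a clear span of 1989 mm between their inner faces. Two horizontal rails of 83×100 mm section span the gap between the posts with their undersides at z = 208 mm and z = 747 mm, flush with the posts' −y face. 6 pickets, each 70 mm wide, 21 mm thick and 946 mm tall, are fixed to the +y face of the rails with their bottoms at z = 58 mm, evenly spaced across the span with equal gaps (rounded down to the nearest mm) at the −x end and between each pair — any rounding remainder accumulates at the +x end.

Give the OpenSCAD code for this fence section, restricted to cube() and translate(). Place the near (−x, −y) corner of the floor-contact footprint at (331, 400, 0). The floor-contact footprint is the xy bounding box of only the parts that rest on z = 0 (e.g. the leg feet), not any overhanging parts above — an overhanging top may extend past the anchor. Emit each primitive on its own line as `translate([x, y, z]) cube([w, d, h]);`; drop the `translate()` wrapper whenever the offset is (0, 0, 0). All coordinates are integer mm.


translate([331, 400, 0]) cube([83, 83, 1023]);
translate([2403, 400, 0]) cube([83, 83, 1023]);
translate([414, 400, 208]) cube([1989, 83, 100]);
translate([414, 400, 747]) cube([1989, 83, 100]);
translate([638, 483, 58]) cube([70, 21, 946]);
translate([932, 483, 58]) cube([70, 21, 946]);
translate([1226, 483, 58]) cube([70, 21, 946]);
translate([1520, 483, 58]) cube([70, 21, 946]);
translate([1814, 483, 58]) cube([70, 21, 946]);
translate([2108, 483, 58]) cube([70, 21, 946]);


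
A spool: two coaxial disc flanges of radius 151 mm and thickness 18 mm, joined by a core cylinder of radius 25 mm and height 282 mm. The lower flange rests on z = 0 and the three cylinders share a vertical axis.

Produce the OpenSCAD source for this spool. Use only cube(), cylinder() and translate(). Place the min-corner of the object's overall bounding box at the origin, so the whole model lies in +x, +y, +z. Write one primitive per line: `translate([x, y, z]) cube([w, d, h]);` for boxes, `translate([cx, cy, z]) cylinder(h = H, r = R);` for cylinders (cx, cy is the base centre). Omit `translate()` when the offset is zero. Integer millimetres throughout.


translate([151, 151, 0]) cylinder(h = 18, r = 151);
translate([151, 151, 18]) cylinder(h = 282, r = 25);
translate([151, 151, 300]) cylinder(h = 18, r = 151);


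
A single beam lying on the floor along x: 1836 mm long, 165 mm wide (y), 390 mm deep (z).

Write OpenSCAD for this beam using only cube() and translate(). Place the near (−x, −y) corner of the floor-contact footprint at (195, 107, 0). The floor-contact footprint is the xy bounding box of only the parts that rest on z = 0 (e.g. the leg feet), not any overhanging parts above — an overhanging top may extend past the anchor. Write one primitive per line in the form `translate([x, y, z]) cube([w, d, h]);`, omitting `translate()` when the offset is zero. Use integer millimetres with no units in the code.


translate([195, 107, 0]) cube([1836, 165, 390]);


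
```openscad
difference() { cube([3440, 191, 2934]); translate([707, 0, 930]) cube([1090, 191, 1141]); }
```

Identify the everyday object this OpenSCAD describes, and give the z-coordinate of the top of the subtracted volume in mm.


A wall with a window opening. The window head height is 2071 mm.

A wall with a rectangular opening subtracted — a window. Sill at z = 930, opening 1141 mm tall, so the head is at 930 + 1141 = 2071 mm.


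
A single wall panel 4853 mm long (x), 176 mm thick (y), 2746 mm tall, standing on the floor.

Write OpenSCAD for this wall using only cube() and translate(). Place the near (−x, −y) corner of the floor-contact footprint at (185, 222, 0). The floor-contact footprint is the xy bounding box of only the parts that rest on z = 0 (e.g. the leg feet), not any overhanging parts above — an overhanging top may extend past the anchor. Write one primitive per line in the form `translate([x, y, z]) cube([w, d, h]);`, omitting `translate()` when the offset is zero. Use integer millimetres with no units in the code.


translate([185, 222, 0]) cube([4853, 176, 2746]);


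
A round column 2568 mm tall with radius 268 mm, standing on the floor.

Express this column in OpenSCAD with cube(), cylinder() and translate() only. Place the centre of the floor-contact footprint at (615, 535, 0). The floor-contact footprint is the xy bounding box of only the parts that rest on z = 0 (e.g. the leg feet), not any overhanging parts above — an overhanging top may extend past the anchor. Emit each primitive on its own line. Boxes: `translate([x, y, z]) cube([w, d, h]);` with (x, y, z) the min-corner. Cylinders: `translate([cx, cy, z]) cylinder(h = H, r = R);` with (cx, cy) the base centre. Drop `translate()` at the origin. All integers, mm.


translate([615, 535, 0]) cylinder(h = 2568, r = 268);


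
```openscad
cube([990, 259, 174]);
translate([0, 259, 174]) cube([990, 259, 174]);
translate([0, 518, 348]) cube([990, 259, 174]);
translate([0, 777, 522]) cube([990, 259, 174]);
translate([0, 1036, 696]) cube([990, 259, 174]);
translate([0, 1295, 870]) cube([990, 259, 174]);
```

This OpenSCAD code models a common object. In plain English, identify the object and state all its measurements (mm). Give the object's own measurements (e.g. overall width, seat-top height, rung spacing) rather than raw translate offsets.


A straight staircase of 6 solid steps. Each step is 990 mm wide (x), 259 mm deep (y, the going) and 174 mm tall (the rise). The first step rests on the floor; each subsequent step sits one going further in +y and one rise higher in +z, directly behind and above the previous step with no overlap.


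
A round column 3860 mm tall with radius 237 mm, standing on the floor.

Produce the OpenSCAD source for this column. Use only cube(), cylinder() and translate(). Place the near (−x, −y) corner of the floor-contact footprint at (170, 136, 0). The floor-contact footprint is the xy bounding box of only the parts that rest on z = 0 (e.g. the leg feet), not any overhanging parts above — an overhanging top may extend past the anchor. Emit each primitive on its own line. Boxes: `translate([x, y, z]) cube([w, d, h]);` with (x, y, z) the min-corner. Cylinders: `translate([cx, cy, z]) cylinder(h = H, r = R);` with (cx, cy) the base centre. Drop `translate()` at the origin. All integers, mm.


translate([407, 373, 0]) cylinder(h = 3860, r = 237);


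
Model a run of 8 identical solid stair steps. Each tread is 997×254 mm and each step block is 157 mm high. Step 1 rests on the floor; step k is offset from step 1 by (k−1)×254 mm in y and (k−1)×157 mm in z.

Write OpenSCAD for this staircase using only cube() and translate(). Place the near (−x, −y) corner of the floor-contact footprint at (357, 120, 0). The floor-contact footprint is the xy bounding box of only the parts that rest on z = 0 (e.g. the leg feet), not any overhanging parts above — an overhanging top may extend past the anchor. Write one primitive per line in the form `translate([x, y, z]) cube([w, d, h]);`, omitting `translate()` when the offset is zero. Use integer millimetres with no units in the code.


translate([357, 120, 0]) cube([997, 254, 157]);
translate([357, 374, 157]) cube([997, 254, 157]);
translate([357, 628, 314]) cube([997, 254, 157]);
translate([357, 882, 471]) cube([997, 254, 157]);
translate([357, 1136, 628]) cube([997, 254, 157]);
translate([357, 1390, 785]) cube([997, 254, 157]);
translate([357, 1644, 942]) cube([997, 254, 157]);
translate([357, 1898, 1099]) cube([997, 254, 157]);


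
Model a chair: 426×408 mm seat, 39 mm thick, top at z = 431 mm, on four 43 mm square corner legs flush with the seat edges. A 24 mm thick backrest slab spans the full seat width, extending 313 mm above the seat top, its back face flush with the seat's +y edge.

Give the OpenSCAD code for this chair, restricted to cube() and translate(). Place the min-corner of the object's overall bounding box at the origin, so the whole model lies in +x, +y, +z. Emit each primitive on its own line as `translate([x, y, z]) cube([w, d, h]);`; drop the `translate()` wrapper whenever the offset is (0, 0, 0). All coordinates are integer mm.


translate([0, 0, 392]) cube([426, 408, 39]);
cube([43, 43, 392]);
translate([383, 0, 0]) cube([43, 43, 392]);
translate([0, 365, 0]) cube([43, 43, 392]);
translate([383, 365, 0]) cube([43, 43, 392]);
translate([0, 384, 431]) cube([426, 24, 313]);


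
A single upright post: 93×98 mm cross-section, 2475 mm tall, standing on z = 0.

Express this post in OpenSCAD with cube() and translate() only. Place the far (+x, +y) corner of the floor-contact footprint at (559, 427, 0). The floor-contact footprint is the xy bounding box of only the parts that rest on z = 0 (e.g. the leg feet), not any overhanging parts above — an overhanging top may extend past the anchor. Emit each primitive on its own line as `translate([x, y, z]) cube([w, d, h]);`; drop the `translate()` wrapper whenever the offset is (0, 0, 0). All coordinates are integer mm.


translate([466, 329, 0]) cube([93, 98, 2475]);


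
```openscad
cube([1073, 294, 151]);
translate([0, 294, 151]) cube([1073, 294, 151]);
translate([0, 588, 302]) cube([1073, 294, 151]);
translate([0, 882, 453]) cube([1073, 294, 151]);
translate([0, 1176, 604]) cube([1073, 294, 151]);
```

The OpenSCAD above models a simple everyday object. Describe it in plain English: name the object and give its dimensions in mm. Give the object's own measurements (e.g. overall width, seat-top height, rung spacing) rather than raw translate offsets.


A straight staircase of 5 solid steps. Each step is 1073 mm wide (x), 294 mm deep (y, the going) and 151 mm tall (the rise). The first step rests on the floor; each subsequent step sits one going further in +y and one rise higher in +z, directly behind and above the previous step with no overlap.


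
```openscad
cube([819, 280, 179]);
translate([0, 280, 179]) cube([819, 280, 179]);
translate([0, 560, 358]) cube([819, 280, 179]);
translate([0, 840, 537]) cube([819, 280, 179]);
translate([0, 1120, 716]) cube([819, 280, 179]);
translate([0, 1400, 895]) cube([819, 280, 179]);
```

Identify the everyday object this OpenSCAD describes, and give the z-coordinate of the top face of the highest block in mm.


A staircase. The total rise is 1074 mm.

6 identical blocks, each offset up and back from the previous — a staircase. Each step is 179 mm tall and there are 6 of them, so the total rise is 6 × 179 = 1074 mm.


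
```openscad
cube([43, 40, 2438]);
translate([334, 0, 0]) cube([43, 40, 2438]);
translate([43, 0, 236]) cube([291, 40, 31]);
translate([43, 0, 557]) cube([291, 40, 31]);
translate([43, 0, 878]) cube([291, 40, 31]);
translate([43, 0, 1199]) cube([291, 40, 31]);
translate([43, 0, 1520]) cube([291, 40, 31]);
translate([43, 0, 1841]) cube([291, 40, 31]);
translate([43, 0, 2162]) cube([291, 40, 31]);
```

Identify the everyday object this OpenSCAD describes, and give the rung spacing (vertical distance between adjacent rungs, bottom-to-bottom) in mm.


A ladder. The rung spacing is 321 mm.

Two tall 43×40 posts with 7 short bars between them — a ladder. Adjacent rungs sit at z = 236 and z = 557, so the spacing is 557 − 236 = 321 mm.


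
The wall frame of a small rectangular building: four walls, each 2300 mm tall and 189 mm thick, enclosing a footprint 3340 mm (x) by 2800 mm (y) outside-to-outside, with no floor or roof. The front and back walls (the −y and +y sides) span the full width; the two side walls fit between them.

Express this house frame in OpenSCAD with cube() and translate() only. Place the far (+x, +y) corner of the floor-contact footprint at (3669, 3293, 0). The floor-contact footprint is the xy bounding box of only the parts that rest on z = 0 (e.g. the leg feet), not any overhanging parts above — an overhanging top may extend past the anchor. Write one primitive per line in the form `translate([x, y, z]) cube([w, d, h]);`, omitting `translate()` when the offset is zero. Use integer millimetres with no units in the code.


translate([329, 493, 0]) cube([3340, 189, 2300]);
translate([329, 3104, 0]) cube([3340, 189, 2300]);
translate([329, 682, 0]) cube([189, 2422, 2300]);
translate([3480, 682, 0]) cube([189, 2422, 2300]);


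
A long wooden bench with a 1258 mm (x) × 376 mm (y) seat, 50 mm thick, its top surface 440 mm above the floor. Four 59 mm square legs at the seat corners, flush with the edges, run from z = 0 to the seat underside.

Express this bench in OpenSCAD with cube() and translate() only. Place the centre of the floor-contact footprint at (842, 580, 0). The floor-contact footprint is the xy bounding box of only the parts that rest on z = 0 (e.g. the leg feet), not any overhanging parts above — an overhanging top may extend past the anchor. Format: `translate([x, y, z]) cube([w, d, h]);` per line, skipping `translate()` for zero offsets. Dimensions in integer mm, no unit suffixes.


translate([213, 392, 390]) cube([1258, 376, 50]);
translate([213, 392, 0]) cube([59, 59, 390]);
translate([213, 709, 0]) cube([59, 59, 390]);
translate([1412, 392, 0]) cube([59, 59, 390]);
translate([1412, 709, 0]) cube([59, 59, 390]);


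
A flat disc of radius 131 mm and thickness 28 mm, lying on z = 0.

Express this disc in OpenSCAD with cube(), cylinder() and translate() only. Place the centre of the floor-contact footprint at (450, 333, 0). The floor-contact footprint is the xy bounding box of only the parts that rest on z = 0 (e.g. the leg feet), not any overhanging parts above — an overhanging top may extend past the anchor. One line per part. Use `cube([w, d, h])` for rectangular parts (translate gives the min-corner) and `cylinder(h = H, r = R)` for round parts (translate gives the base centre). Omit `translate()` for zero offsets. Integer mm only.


translate([450, 333, 0]) cylinder(h = 28, r = 131);


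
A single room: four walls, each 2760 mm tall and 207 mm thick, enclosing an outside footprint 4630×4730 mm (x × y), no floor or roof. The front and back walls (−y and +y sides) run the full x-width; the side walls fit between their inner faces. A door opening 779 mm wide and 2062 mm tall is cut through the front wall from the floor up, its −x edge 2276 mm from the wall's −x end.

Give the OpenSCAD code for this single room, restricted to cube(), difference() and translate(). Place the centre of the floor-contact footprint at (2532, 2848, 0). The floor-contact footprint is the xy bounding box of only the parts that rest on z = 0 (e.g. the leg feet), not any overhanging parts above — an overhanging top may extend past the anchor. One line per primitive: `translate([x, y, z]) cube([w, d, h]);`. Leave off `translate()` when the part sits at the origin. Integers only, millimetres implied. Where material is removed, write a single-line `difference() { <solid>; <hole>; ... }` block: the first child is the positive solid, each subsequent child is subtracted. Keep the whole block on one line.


difference() { translate([217, 483, 0]) cube([4630, 207, 2760]); translate([2493, 483, 0]) cube([779, 207, 2062]); }
translate([217, 5006, 0]) cube([4630, 207, 2760]);
translate([217, 690, 0]) cube([207, 4316, 2760]);
translate([4640, 690, 0]) cube([207, 4316, 2760]);


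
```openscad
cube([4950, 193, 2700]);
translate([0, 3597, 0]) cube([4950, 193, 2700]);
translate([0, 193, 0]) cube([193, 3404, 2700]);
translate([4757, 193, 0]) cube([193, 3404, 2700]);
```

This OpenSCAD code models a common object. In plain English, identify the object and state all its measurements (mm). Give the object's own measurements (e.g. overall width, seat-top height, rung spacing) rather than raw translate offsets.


The wall frame of a small rectangular building: four walls, each 2700 mm tall and 193 mm thick, enclosing a footprint 4950 mm (x) by 3790 mm (y) outside-to-outside, with no floor or roof. The front and back walls (the −y and +y sides) span the full width; the two side walls fit between them.


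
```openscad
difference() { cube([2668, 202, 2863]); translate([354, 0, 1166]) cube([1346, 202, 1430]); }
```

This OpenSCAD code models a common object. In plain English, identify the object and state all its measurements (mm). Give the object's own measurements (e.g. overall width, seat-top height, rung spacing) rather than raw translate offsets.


A wall 2668 mm long (x), 202 mm thick (y), 2863 mm tall, with a rectangular window opening cut through it. The opening is 1346 mm wide and 1430 mm tall; its sill is at z = 1166 mm and its near (−x) edge is 354 mm from the wall's −x end. The opening passes through the full wall thickness.


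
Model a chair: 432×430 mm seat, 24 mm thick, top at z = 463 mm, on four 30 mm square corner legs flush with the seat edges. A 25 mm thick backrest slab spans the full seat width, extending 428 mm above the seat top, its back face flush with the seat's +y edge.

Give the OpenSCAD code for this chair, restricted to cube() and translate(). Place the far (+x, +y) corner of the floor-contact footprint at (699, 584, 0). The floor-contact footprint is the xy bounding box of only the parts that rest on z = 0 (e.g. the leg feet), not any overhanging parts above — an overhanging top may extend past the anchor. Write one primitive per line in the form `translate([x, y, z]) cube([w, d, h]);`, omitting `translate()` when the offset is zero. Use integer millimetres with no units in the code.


translate([267, 154, 439]) cube([432, 430, 24]);
translate([267, 154, 0]) cube([30, 30, 439]);
translate([669, 154, 0]) cube([30, 30, 439]);
translate([267, 554, 0]) cube([30, 30, 439]);
translate([669, 554, 0]) cube([30, 30, 439]);
translate([267, 559, 463]) cube([432, 25, 428]);


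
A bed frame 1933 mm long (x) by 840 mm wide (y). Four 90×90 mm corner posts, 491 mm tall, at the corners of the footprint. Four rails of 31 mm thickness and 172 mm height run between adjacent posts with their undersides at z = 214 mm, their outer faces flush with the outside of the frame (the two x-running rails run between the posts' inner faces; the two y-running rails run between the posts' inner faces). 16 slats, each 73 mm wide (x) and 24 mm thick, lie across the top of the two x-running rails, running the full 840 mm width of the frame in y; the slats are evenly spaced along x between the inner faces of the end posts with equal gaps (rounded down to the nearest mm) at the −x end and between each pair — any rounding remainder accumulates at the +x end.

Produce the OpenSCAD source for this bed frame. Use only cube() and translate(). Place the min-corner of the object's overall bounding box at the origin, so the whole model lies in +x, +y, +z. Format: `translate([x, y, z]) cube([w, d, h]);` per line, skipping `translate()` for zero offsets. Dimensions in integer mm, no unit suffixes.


// slat z = rail_z + rail_h = 214 + 172 = 386
// slat gap = ⌊(1753 − 16·73) / 17⌋ = 34
cube([90, 90, 491]);
translate([0, 750, 0]) cube([90, 90, 491]);
translate([1843, 0, 0]) cube([90, 90, 491]);
translate([1843, 750, 0]) cube([90, 90, 491]);
translate([90, 0, 214]) cube([1753, 31, 172]);
translate([90, 809, 214]) cube([1753, 31, 172]);
translate([0, 90, 214]) cube([31, 660, 172]);
translate([1902, 90, 214]) cube([31, 660, 172]);
translate([124, 0, 386]) cube([73, 840, 24]);
translate([231, 0, 386]) cube([73, 840, 24]);
translate([338, 0, 386]) cube([73, 840, 24]);
translate([445, 0, 386]) cube([73, 840, 24]);
translate([552, 0, 386]) cube([73, 840, 24]);
translate([659, 0, 386]) cube([73, 840, 24]);
translate([766, 0, 386]) cube([73, 840, 24]);
translate([873, 0, 386]) cube([73, 840, 24]);
translate([980, 0, 386]) cube([73, 840, 24]);
translate([1087, 0, 386]) cube([73, 840, 24]);
translate([1194, 0, 386]) cube([73, 840, 24]);
translate([1301, 0, 386]) cube([73, 840, 24]);
translate([1408, 0, 386]) cube([73, 840, 24]);
translate([1515, 0, 386]) cube([73, 840, 24]);
translate([1622, 0, 386]) cube([73, 840, 24]);
translate([1729, 0, 386]) cube([73, 840, 24]);


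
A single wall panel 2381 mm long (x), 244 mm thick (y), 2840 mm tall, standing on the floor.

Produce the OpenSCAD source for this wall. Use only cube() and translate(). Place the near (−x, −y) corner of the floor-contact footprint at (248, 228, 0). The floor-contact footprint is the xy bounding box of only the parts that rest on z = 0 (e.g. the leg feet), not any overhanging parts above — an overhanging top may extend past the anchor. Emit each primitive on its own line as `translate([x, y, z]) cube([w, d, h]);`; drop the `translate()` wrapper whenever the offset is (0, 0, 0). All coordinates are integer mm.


translate([248, 228, 0]) cube([2381, 244, 2840]);


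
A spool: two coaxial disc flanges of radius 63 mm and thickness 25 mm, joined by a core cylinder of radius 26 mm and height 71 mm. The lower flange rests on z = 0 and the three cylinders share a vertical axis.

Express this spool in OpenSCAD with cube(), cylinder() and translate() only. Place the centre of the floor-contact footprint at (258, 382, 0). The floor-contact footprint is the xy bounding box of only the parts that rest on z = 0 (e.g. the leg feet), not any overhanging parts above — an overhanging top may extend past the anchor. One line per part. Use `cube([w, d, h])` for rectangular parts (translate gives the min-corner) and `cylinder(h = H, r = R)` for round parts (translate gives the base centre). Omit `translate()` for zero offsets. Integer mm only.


translate([258, 382, 0]) cylinder(h = 25, r = 63);
translate([258, 382, 25]) cylinder(h = 71, r = 26);
translate([258, 382, 96]) cylinder(h = 25, r = 63);


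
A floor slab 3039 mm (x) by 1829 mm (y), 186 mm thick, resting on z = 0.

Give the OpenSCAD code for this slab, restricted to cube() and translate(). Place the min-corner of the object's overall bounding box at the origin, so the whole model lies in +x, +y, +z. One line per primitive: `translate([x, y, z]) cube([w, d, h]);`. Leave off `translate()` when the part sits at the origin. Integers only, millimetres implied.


cube([3039, 1829, 186]);


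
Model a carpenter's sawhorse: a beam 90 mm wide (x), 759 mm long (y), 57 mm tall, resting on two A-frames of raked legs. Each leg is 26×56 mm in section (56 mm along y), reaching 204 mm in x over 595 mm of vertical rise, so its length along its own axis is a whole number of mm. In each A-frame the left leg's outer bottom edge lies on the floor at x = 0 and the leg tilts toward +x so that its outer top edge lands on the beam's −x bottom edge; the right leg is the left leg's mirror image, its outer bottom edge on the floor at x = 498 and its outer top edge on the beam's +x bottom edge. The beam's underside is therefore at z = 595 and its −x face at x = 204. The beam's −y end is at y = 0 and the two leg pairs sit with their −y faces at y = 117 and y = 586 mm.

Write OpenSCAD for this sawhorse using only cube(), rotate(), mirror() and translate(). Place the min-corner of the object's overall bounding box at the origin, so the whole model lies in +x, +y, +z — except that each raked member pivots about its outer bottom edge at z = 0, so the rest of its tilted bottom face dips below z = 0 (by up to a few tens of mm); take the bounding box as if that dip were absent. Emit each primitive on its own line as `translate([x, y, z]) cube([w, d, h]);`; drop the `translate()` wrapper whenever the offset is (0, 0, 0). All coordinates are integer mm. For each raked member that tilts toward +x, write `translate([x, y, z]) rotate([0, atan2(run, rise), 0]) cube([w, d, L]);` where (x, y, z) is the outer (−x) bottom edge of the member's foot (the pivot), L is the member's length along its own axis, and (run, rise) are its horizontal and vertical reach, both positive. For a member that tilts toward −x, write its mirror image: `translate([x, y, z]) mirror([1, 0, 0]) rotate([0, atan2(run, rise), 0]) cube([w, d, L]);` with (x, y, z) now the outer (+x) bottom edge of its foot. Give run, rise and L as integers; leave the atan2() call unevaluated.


translate([204, 0, 595]) cube([90, 759, 57]);
translate([0, 117, 0]) rotate([0, atan2(204, 595), 0]) cube([26, 56, 629]);
translate([498, 117, 0]) mirror([1, 0, 0]) rotate([0, atan2(204, 595), 0]) cube([26, 56, 629]);
translate([0, 586, 0]) rotate([0, atan2(204, 595), 0]) cube([26, 56, 629]);
translate([498, 586, 0]) mirror([1, 0, 0]) rotate([0, atan2(204, 595), 0]) cube([26, 56, 629]);
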